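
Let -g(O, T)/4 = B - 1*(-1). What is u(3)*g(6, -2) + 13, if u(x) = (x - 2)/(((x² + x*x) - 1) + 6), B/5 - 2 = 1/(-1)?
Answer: 275/23 ≈ 11.957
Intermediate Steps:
B = 5 (B = 10 + 5/(-1) = 10 + 5*(-1) = 10 - 5 = 5)
g(O, T) = -24 (g(O, T) = -4*(5 - 1*(-1)) = -4*(5 + 1) = -4*6 = -24)
u(x) = (-2 + x)/(5 + 2*x²) (u(x) = (-2 + x)/(((x² + x²) - 1) + 6) = (-2 + x)/((2*x² - 1) + 6) = (-2 + x)/((-1 + 2*x²) + 6) = (-2 + x)/(5 + 2*x²))
u(3)*g(6, -2) + 13 = ((-2 + 3)/(5 + 2*3²))*(-24) + 13 = (1/(5 + 2*9))*(-24) + 13 = (1/(5 + 18))*(-24) + 13 = (1/23)*(-24) + 13 = -24/23 + 13 = 275/23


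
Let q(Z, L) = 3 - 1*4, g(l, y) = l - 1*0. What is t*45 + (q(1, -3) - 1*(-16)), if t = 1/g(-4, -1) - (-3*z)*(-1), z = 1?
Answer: -525/4 ≈ -131.25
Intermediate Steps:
g(l, y) = l (g(l, y) = l + 0 = l)
q(Z, L) = -1 (q(Z, L) = 3 - 4 = -1)
t = -13/4 (t = 1/(-4) - (-3*1)*(-1) = -1/4 - (-3)*(-1) = -1/4 - 1*3 = -1/4 - 3 = -13/4 ≈ -3.2500)
t*45 + (q(1, -3) - 1*(-16)) = -13/4*45 + (-1 - 1*(-16)) = -585/4 + (-1 + 16) = -585/4 + 15 = -525/4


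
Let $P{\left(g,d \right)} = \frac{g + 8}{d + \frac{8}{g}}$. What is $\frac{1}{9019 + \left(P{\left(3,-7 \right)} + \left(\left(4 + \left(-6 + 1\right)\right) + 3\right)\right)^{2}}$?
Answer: $\frac{169}{1524260} \approx 0.00011087$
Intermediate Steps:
$P{\left(g,d \right)} = \frac{8 + g}{d + \frac{8}{g}}$
$\frac{1}{9019 + \left(P{\left(3,-7 \right)} + \left(\left(4 + \left(-6 + 1\right)\right) + 3\right)\right)^{2}} = \frac{1}{9019 + \left(\frac{3 \left(8 + 3\right)}{8 - 21} + \left(\left(4 + \left(-6 + 1\right)\right) + 3\right)\right)^{2}} = \frac{1}{9019 + \left(3 \frac{1}{8 - 21} \cdot 11 + \left(\left(4 - 5\right) + 3\right)\right)^{2}} = \frac{1}{9019 + \left(3 \frac{1}{-13} \cdot 11 + \left(-1 + 3\right)\right)^{2}} = \frac{1}{9019 + \left(3 \left(- \frac{1}{13}\right) 11 + 2\right)^{2}} = \frac{1}{9019 + \left(- \frac{33}{13} + 2\right)^{2}} = \frac{1}{9019 + \left(- \frac{7}{13}\right)^{2}} = \frac{1}{9019 + \frac{49}{169}} = \frac{1}{\frac{1524260}{169}} = \frac{169}{1524260}$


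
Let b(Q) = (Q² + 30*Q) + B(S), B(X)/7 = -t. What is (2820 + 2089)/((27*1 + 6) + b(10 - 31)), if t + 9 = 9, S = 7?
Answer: -4909/156 ≈ -31.468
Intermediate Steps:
t = 0 (t = -9 + 9 = 0)
B(X) = 0 (B(X) = 7*(-1*0) = 7*0 = 0)
b(Q) = Q² + 30*Q (b(Q) = (Q² + 30*Q) + 0 = Q² + 30*Q)
(2820 + 2089)/((27*1 + 6) + b(10 - 31)) = (2820 + 2089)/((27*1 + 6) + (10 - 31)*(30 + (10 - 31))) = 4909/((27 + 6) - 21*(30 - 21)) = 4909/(33 - 21*9) = 4909/(33 - 189) = 4909/(-156) = 4909*(-1/156) = -4909/156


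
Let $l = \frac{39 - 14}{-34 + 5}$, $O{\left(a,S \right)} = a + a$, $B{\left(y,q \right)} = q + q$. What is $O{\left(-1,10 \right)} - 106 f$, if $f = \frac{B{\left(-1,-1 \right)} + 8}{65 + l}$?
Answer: $- \frac{1847}{155} \approx -11.916$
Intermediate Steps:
$B{\left(y,q \right)} = 2 q$
$O{\left(a,S \right)} = 2 a$
$l = - \frac{25}{29}$ ($l = \frac{25}{-29} = 25 \left(- \frac{1}{29}\right) = - \frac{25}{29} \approx -0.86207$)
$f = \frac{29}{310}$ ($f = \frac{2 \left(-1\right) + 8}{65 - \frac{25}{29}} = \frac{-2 + 8}{\frac{1860}{29}} = 6 \cdot \frac{29}{1860} = \frac{29}{310} \approx 0.093548$)
$O{\left(-1,10 \right)} - 106 f = 2 \left(-1\right) - \frac{1537}{155} = -2 - \frac{1537}{155} = - \frac{1847}{155}$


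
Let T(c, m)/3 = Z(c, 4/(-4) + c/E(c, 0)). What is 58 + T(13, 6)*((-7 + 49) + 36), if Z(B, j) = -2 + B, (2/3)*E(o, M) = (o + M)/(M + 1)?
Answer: 2632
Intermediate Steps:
E(o, M) = 3*(M + o)/(2*(1 + M)) (E(o, M) = 3*((o + M)/(M + 1))/2 = 3*((M + o)/(1 + M))/2 = 3*(M + o)/(2*(1 + M)))
T(c, m) = -6 + 3*c (T(c, m) = 3*(-2 + c) = -6 + 3*c)
58 + T(13, 6)*((-7 + 49) + 36) = 58 + (-6 + 3*13)*((-7 + 49) + 36) = 58 + (-6 + 39)*(42 + 36) = 58 + 33*78 = 58 + 2574 = 2632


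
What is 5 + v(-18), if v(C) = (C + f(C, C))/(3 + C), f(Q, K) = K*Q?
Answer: -77/5 ≈ -15.400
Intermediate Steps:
v(C) = (C + C**2)/(3 + C) (v(C) = (C + C*C)/(3 + C) = (C + C**2)/(3 + C))
5 + v(-18) = 5 - 18*(1 - 18)/(3 - 18) = 5 - 18*(-17)/(-15) = 5 - 18*(-1/15)*(-17) = 5 - 102/5 = -77/5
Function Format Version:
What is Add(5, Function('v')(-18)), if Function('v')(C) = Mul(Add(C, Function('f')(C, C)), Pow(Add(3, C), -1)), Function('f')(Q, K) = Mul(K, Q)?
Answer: Rational(-77, 5) ≈ -15.400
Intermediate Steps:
Function('v')(C) = Mul(Pow(Add(3, C), -1), Add(C, Pow(C, 2))) (Function('v')(C) = Mul(Add(C, Mul(C, C)), Pow(Add(3, C), -1)) = Mul(Add(C, Pow(C, 2)), Pow(Add(3, C), -1)) = Mul(Pow(Add(3, C), -1), Add(C, Pow(C, 2))))
Add(5, Function('v')(-18)) = Add(5, Mul(-18, Pow(Add(3, -18), -1), Add(1, -18))) = Add(5, Mul(-18, Pow(-15, -1), -17)) = Add(5, Mul(-18, Rational(-1, 15), -17)) = Add(5, Rational(-102, 5)) = Rational(-77, 5)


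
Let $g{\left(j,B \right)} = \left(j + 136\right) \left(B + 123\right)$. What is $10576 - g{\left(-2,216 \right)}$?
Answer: $-34850$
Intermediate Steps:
$g{\left(j,B \right)} = \left(123 + B\right) \left(136 + j\right)$ ($g{\left(j,B \right)} = \left(136 + j\right) \left(123 + B\right) = \left(123 + B\right) \left(136 + j\right)$)
$10576 - g{\left(-2,216 \right)} = 10576 - \left(16728 + 123 \left(-2\right) + 136 \cdot 216 + 216 \left(-2\right)\right) = 10576 - \left(16728 - 246 + 29376 - 432\right) = 10576 - 45426 = -34850$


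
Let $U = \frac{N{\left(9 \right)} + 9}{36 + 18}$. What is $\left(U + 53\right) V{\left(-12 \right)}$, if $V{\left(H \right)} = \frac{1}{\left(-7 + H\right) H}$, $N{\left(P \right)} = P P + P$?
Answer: $\frac{329}{1368} \approx 0.2405$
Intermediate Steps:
$N{\left(P \right)} = P + P^{2}$ ($N{\left(P \right)} = P^{2} + P = P + P^{2}$)
$V{\left(H \right)} = \frac{1}{H \left(-7 + H\right)}$
$U = \frac{11}{6}$ ($U = \frac{9 \left(1 + 9\right) + 9}{36 + 18} = \frac{9 \cdot 10 + 9}{54} = \left(90 + 9\right) \frac{1}{54} = 99 \cdot \frac{1}{54} = \frac{11}{6} \approx 1.8333$)
$\left(U + 53\right) V{\left(-12 \right)} = \left(\frac{11}{6} + 53\right) \frac{1}{\left(-12\right) \left(-7 - 12\right)} = \frac{329 \left(- \frac{1}{12 \left(-19\right)}\right)}{6} = \frac{329 \left(\left(- \frac{1}{12}\right) \left(- \frac{1}{19}\right)\right)}{6} = \frac{329}{6} \cdot \frac{1}{228} = \frac{329}{1368}$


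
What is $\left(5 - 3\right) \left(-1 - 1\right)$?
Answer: $-4$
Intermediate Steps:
$\left(5 - 3\right) \left(-1 - 1\right) = 2 \left(-2\right) = -4$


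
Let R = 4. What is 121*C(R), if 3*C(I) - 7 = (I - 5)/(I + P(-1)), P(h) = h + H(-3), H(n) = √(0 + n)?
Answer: 1089/4 + 121*I*√3/36 ≈ 272.25 + 5.8216*I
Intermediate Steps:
H(n) = √n
P(h) = h + I*√3 (P(h) = h + √(-3) = h + I*√3)
C(I) = 7/3 + (-5 + I)/(3*(-1 + I + I*√3)) (C(I) = 7/3 + ((I - 5)/(I + (-1 + I*√3)))/3 = 7/3 + ((-5 + I)/(-1 + I + I*√3))/3 = 7/3 + (-5 + I)/(3*(-1 + I + I*√3)))
121*C(R) = 121*((-12 + 8*4 + 7*I*√3)/(3*(-1 + 4 + I*√3))) = 121*((-12 + 32 + 7*I*√3)/(3*(3 + I*√3))) = 121*((20 + 7*I*√3)/(3*(3 + I*√3))) = 121*(20 + 7*I*√3)/(3*(3 + I*√3))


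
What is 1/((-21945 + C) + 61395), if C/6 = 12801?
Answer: 1/116256 ≈ 8.6017e-6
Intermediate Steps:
C = 76806 (C = 6*12801 = 76806)
1/((-21945 + C) + 61395) = 1/((-21945 + 76806) + 61395) = 1/(54861 + 61395) = 1/116256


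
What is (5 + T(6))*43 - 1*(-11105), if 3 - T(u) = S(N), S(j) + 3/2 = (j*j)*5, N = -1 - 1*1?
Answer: 21307/2 ≈ 10654.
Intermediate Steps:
N = -2 (N = -1 - 1 = -2)
S(j) = -3/2 + 5*j² (S(j) = -3/2 + (j*j)*5 = -3/2 + j²*5 = -3/2 + 5*j²)
T(u) = -31/2 (T(u) = 3 - (-3/2 + 5*(-2)²) = 3 - (-3/2 + 5*4) = 3 - (-3/2 + 20) = 3 - 1*37/2 = 3 - 37/2 = -31/2)
(5 + T(6))*43 - 1*(-11105) = (5 - 31/2)*43 - 1*(-11105) = -21/2*43 + 11105 = -903/2 + 11105 = 21307/2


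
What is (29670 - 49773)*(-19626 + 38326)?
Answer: -375926100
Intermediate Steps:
(29670 - 49773)*(-19626 + 38326) = -20103*18700 = -375926100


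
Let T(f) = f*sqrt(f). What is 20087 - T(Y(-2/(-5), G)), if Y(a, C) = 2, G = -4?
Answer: 20087 - 2*sqrt(2) ≈ 20084.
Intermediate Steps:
T(f) = f**(3/2)
20087 - T(Y(-2/(-5), G)) = 20087 - 2**(3/2) = 20087 - 2*sqrt(2)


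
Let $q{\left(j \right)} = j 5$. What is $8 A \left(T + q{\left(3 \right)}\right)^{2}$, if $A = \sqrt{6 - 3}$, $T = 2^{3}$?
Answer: $4232 \sqrt{3} \approx 7330.0$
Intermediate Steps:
$T = 8$
$A = \sqrt{3} \approx 1.732$
$q{\left(j \right)} = 5 j$
$8 A \left(T + q{\left(3 \right)}\right)^{2} = 8 \sqrt{3} \left(8 + 5 \cdot 3\right)^{2} = 8 \sqrt{3} \left(8 + 15\right)^{2} = 8 \sqrt{3} \cdot 23^{2} = 8 \sqrt{3} \cdot 529 = 4232 \sqrt{3}$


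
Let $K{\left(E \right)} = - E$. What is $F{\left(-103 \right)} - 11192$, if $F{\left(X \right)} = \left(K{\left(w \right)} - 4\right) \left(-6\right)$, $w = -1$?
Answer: $-11174$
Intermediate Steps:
$F{\left(X \right)} = 18$ ($F{\left(X \right)} = \left(\left(-1\right) \left(-1\right) - 4\right) \left(-6\right) = \left(1 - 4\right) \left(-6\right) = \left(-3\right) \left(-6\right) = 18$)
$F{\left(-103 \right)} - 11192 = 18 - 11192 = -11174$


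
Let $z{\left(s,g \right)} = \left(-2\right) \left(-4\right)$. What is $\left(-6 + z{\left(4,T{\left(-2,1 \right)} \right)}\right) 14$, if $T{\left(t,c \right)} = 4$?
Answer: $28$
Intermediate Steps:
$z{\left(s,g \right)} = 8$
$\left(-6 + z{\left(4,T{\left(-2,1 \right)} \right)}\right) 14 = \left(-6 + 8\right) 14 = 2 \cdot 14 = 28$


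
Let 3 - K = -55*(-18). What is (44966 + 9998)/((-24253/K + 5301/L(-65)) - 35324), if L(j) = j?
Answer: -1763107710/1134933431 ≈ -1.5535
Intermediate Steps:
K = -987 (K = 3 - (-55)*(-18) = 3 - 1*990 = 3 - 990 = -987)
(44966 + 9998)/((-24253/K + 5301/L(-65)) - 35324) = (44966 + 9998)/((-24253/(-987) + 5301/(-65)) - 35324) = 54964/((-24253*(-1/987) + 5301*(-1/65)) - 35324) = 54964/((24253/987 - 5301/65) - 35324) = 54964/(-3655642/64155 - 35324) = 54964/(-2269866862/64155) = 54964*(-64155/2269866862) = -1763107710/1134933431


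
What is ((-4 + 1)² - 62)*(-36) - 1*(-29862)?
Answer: 31770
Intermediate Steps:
((-4 + 1)² - 62)*(-36) - 1*(-29862) = ((-3)² - 62)*(-36) + 29862 = (9 - 62)*(-36) + 29862 = -53*(-36) + 29862 = 1908 + 29862 = 31770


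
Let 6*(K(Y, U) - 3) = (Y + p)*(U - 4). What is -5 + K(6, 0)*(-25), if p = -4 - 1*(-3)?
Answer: 10/3 ≈ 3.3333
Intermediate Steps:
p = -1 (p = -4 + 3 = -1)
K(Y, U) = 3 + (-1 + Y)*(-4 + U)/6 (K(Y, U) = 3 + ((Y - 1)*(U - 4))/6 = 3 + ((-1 + Y)*(-4 + U))/6 = 3 + (-1 + Y)*(-4 + U)/6)
-5 + K(6, 0)*(-25) = -5 + (11/3 - 2/3*6 - 1/6*0 + (1/6)*0*6)*(-25) = -5 + (11/3 - 4 + 0 + 0)*(-25) = -5 - 1/3*(-25) = -5 + 25/3 = 10/3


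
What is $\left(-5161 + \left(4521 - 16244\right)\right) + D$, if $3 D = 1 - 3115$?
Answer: $-17922$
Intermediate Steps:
$D = -1038$ ($D = \frac{1 - 3115}{3} = \frac{1}{3} \left(-3114\right) = -1038$)
$\left(-5161 + \left(4521 - 16244\right)\right) + D = \left(-5161 + \left(4521 - 16244\right)\right) - 1038 = \left(-5161 - 11723\right) - 1038 = -16884 - 1038 = -17922$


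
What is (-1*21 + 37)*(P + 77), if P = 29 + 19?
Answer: 2000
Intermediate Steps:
P = 48
(-1*21 + 37)*(P + 77) = (-1*21 + 37)*(48 + 77) = (-21 + 37)*125 = 16*125 = 2000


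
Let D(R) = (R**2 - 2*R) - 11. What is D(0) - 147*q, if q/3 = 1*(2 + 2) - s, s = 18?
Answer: 6163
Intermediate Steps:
q = -42 (q = 3*(1*(2 + 2) - 1*18) = 3*(1*4 - 18) = 3*(4 - 18) = 3*(-14) = -42)
D(R) = -11 + R**2 - 2*R
D(0) - 147*q = (-11 + 0**2 - 2*0) - 147*(-42) = (-11 + 0 + 0) + 6174 = -11 + 6174 = 6163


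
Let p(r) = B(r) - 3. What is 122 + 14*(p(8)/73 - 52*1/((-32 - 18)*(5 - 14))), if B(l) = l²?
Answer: 2169428/16425 ≈ 132.08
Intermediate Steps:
p(r) = -3 + r² (p(r) = r² - 3 = -3 + r²)
122 + 14*(p(8)/73 - 52*1/((-32 - 18)*(5 - 14))) = 122 + 14*((-3 + 8²)/73 - 52*1/((-32 - 18)*(5 - 14))) = 122 + 14*((-3 + 64)*(1/73) - 52/((-9*(-50)))) = 122 + 14*(61*(1/73) - 52/450) = 122 + 14*(61/73 - 52*1/450) = 122 + 14*(61/73 - 26/225) = 122 + 14*(11827/16425) = 122 + 165578/16425 = 2169428/16425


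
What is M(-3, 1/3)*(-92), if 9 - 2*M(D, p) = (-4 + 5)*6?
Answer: -138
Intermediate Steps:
M(D, p) = 3/2 (M(D, p) = 9/2 - (-4 + 5)*6/2 = 9/2 - 6/2 = 9/2 - ½*6 = 9/2 - 3 = 3/2)
M(-3, 1/3)*(-92) = (3/2)*(-92) = -138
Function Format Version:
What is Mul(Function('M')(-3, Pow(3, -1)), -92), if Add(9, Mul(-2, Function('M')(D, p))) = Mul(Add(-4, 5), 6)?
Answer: -138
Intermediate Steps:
Function('M')(D, p) = Rational(3, 2) (Function('M')(D, p) = Add(Rational(9, 2), Mul(Rational(-1, 2), Mul(Add(-4, 5), 6))) = Add(Rational(9, 2), Mul(Rational(-1, 2), Mul(1, 6))) = Add(Rational(9, 2), Mul(Rational(-1, 2), 6)) = Add(Rational(9, 2), -3) = Rational(3, 2))
Mul(Function('M')(-3, Pow(3, -1)), -92) = Mul(Rational(3, 2), -92) = -138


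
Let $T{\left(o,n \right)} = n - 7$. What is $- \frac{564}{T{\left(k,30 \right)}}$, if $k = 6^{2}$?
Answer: $- \frac{564}{23} \approx -24.522$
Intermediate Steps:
$k = 36$
$T{\left(o,n \right)} = -7 + n$ ($T{\left(o,n \right)} = n - 7 = -7 + n$)
$- \frac{564}{T{\left(k,30 \right)}} = - \frac{564}{-7 + 30} = - \frac{564}{23}$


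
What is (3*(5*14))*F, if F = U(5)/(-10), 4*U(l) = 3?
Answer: -63/4 ≈ -15.750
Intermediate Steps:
U(l) = 3/4 (U(l) = (1/4)*3 = 3/4)
F = -3/40 (F = (3/4)/(-10) = (3/4)*(-1/10) = -3/40 ≈ -0.075000)
(3*(5*14))*F = (3*(5*14))*(-3/40) = (3*70)*(-3/40) = 210*(-3/40) = -63/4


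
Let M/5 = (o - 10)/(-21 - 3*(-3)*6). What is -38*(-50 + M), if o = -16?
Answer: 67640/33 ≈ 2049.7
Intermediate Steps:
M = -130/33 (M = 5*((-16 - 10)/(-21 - 3*(-3)*6)) = 5*(-26/(-21 + 9*6)) = 5*(-26/(-21 + 54)) = 5*(-26/33) = -130/33 ≈ -3.9394)
-38*(-50 + M) = -38*(-50 - 130/33) = -38*(-1780/33) = 67640/33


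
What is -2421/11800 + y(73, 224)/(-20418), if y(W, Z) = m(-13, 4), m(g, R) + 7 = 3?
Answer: -24692389/120466200 ≈ -0.20497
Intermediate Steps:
m(g, R) = -4 (m(g, R) = -7 + 3 = -4)
y(W, Z) = -4
-2421/11800 + y(73, 224)/(-20418) = -2421/11800 - 4/(-20418) = -2421*1/11800 - 4*(-1/20418) = -2421/11800 + 2/10209 = -24692389/120466200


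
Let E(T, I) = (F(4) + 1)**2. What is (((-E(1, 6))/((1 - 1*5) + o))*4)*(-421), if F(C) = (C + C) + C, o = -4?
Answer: -71149/2 ≈ -35575.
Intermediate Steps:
F(C) = 3*C (F(C) = 2*C + C = 3*C)
E(T, I) = 169 (E(T, I) = (3*4 + 1)**2 = (12 + 1)**2 = 13**2 = 169)
(((-E(1, 6))/((1 - 1*5) + o))*4)*(-421) = (((-1*169)/((1 - 1*5) - 4))*4)*(-421) = (-169/((1 - 5) - 4)*4)*(-421) = (-169/(-4 - 4)*4)*(-421) = (-169/(-8)*4)*(-421) = (-169*(-1/8)*4)*(-421) = ((169/8)*4)*(-421) = (169/2)*(-421) = -71149/2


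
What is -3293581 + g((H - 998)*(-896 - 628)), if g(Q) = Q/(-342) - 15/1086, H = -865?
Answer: -22710349921/6878 ≈ -3.3019e+6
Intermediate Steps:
g(Q) = -5/362 - Q/342 (g(Q) = Q*(-1/342) - 15*1/1086 = -Q/342 - 5/362 = -5/362 - Q/342)
-3293581 + g((H - 998)*(-896 - 628)) = -3293581 + (-5/362 - (-865 - 998)*(-896 - 628)/342) = -3293581 + (-5/362 - (-207)*(-1524)/38) = -3293581 + (-5/362 - 1/342*2839212) = -3293581 + (-5/362 - 157734/19) = -3293581 - 57099803/6878 = -22710349921/6878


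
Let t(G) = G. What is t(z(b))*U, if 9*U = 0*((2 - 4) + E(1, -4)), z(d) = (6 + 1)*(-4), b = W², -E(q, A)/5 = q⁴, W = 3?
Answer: 0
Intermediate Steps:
E(q, A) = -5*q⁴
b = 9 (b = 3² = 9)
z(d) = -28 (z(d) = 7*(-4) = -28)
U = 0 (U = (0*((2 - 4) - 5*1⁴))/9 = (0*(-2 - 5*1))/9 = (0*(-2 - 5))/9 = (0*(-7))/9 = (⅑)*0 = 0)
t(z(b))*U = -28*0 = 0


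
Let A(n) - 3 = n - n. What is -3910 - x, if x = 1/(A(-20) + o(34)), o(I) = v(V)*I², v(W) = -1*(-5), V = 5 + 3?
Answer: -22611531/5783 ≈ -3910.0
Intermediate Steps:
V = 8
A(n) = 3 (A(n) = 3 + (n - n) = 3 + 0 = 3)
v(W) = 5
o(I) = 5*I²
x = 1/5783 (x = 1/(3 + 5*34²) = 1/(3 + 5*1156) = 1/(3 + 5780) = 1/5783 ≈ 0.00017292)
-3910 - x = -3910 - 1*1/5783 = -3910 - 1/5783 = -22611531/5783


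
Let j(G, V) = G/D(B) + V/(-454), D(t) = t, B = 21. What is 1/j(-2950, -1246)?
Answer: -4767/656567 ≈ -0.0072605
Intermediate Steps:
j(G, V) = -V/454 + G/21 (j(G, V) = G/21 + V/(-454) = G*(1/21) + V*(-1/454) = G/21 - V/454 = -V/454 + G/21)
1/j(-2950, -1246) = 1/(-1/454*(-1246) + (1/21)*(-2950)) = 1/(623/227 - 2950/21) = 1/(-656567/4767) = -4767/656567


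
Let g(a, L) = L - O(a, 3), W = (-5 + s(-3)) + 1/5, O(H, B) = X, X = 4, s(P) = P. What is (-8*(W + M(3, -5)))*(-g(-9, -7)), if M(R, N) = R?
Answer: 2112/5 ≈ 422.40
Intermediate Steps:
O(H, B) = 4
W = -39/5 (W = (-5 - 3) + 1/5 = -8 + ⅕ = -39/5 ≈ -7.8000)
g(a, L) = -4 + L (g(a, L) = L - 1*4 = L - 4 = -4 + L)
(-8*(W + M(3, -5)))*(-g(-9, -7)) = (-8*(-39/5 + 3))*(-(-4 - 7)) = (-8*(-24/5))*(-1*(-11)) = (192/5)*11 = 2112/5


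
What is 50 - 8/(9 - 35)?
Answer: 654/13 ≈ 50.308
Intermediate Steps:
50 - 8/(9 - 35) = 50 - 8/(-26) = 50 - 1/26*(-8) = 50 + 4/13 = 654/13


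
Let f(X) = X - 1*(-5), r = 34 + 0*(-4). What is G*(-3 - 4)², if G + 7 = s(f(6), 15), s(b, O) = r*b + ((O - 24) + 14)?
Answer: 18228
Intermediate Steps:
r = 34 (r = 34 + 0 = 34)
f(X) = 5 + X (f(X) = X + 5 = 5 + X)
s(b, O) = -10 + O + 34*b (s(b, O) = 34*b + ((O - 24) + 14) = 34*b + ((-24 + O) + 14) = 34*b + (-10 + O) = -10 + O + 34*b)
G = 372 (G = -7 + (-10 + 15 + 34*(5 + 6)) = -7 + (-10 + 15 + 34*11) = -7 + (-10 + 15 + 374) = -7 + 379 = 372)
G*(-3 - 4)² = 372*(-3 - 4)² = 372*(-7)² = 372*49 = 18228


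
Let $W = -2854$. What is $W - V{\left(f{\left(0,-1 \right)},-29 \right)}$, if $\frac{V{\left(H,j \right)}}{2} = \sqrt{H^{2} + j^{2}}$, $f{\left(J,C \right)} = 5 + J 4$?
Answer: $-2854 - 2 \sqrt{866} \approx -2912.9$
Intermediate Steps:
$f{\left(J,C \right)} = 5 + 4 J$
$V{\left(H,j \right)} = 2 \sqrt{H^{2} + j^{2}}$
$W - V{\left(f{\left(0,-1 \right)},-29 \right)} = -2854 - 2 \sqrt{\left(5 + 4 \cdot 0\right)^{2} + \left(-29\right)^{2}} = -2854 - 2 \sqrt{\left(5 + 0\right)^{2} + 841} = -2854 - 2 \sqrt{5^{2} + 841} = -2854 - 2 \sqrt{25 + 841} = -2854 - 2 \sqrt{866}$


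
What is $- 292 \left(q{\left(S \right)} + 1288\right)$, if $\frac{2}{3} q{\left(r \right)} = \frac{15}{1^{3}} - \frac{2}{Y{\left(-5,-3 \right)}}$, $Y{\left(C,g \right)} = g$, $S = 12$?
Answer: $-382958$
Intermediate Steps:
$q{\left(r \right)} = \frac{47}{2}$ ($q{\left(r \right)} = \frac{3 \left(\frac{15}{1^{3}} - \frac{2}{-3}\right)}{2} = \frac{3 \left(\frac{15}{1} - - \frac{2}{3}\right)}{2} = \frac{3 \left(15 \cdot 1 + \frac{2}{3}\right)}{2} = \frac{3 \left(15 + \frac{2}{3}\right)}{2} = \frac{3}{2} \cdot \frac{47}{3} = \frac{47}{2}$)
$- 292 \left(q{\left(S \right)} + 1288\right) = - 292 \left(\frac{47}{2} + 1288\right) = \left(-292\right) \frac{2623}{2} = -382958$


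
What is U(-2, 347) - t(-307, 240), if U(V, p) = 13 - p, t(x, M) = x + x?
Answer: 280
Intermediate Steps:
t(x, M) = 2*x
U(-2, 347) - t(-307, 240) = (13 - 1*347) - 2*(-307) = (13 - 347) - 1*(-614) = -334 + 614 = 280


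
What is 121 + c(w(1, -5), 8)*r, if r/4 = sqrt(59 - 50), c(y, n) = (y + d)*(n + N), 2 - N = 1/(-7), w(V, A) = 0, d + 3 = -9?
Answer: -9377/7 ≈ -1339.6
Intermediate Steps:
d = -12 (d = -3 - 9 = -12)
N = 15/7 (N = 2 - 1/(-7) = 2 - 1*(-1/7) = 2 + 1/7 = 15/7 ≈ 2.1429)
c(y, n) = (-12 + y)*(15/7 + n) (c(y, n) = (y - 12)*(n + 15/7) = (-12 + y)*(15/7 + n))
r = 12 (r = 4*sqrt(59 - 50) = 4*sqrt(9) = 4*3 = 12)
121 + c(w(1, -5), 8)*r = 121 + (-180/7 - 12*8 + (15/7)*0 + 8*0)*12 = 121 + (-180/7 - 96 + 0 + 0)*12 = 121 - 852/7*12 = 121 - 10224/7 = -9377/7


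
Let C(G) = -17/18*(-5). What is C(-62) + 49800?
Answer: 896485/18 ≈ 49805.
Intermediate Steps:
C(G) = 85/18 (C(G) = -17*1/18*(-5) = -17/18*(-5) = 85/18)
C(-62) + 49800 = 85/18 + 49800 = 896485/18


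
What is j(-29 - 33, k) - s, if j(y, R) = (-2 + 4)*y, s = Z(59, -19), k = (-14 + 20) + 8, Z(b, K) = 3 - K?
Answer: -146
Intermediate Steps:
k = 14 (k = 6 + 8 = 14)
s = 22 (s = 3 - 1*(-19) = 3 + 19 = 22)
j(y, R) = 2*y
j(-29 - 33, k) - s = 2*(-29 - 33) - 1*22 = 2*(-62) - 22 = -124 - 22 = -146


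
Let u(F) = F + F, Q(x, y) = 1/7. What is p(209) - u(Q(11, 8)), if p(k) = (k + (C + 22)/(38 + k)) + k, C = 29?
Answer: 722585/1729 ≈ 417.92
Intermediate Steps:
Q(x, y) = ⅐
u(F) = 2*F
p(k) = 2*k + 51/(38 + k) (p(k) = (k + (29 + 22)/(38 + k)) + k = (k + 51/(38 + k)) + k = 2*k + 51/(38 + k))
p(209) - u(Q(11, 8)) = (51 + 2*209² + 76*209)/(38 + 209) - 2/7 = (51 + 2*43681 + 15884)/247 - 1*2/7 = (51 + 87362 + 15884)/247 - 2/7 = (1/247)*103297 - 2/7 = 103297/247 - 2/7 = 722585/1729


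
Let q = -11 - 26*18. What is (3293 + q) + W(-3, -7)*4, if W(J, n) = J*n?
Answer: 2898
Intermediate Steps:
q = -479 (q = -11 - 468 = -479)
(3293 + q) + W(-3, -7)*4 = (3293 - 479) - 3*(-7)*4 = 2814 + 21*4 = 2814 + 84 = 2898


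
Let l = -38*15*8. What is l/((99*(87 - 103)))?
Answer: 95/33 ≈ 2.8788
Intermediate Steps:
l = -4560 (l = -570*8 = -4560)
l/((99*(87 - 103))) = -4560*1/(99*(87 - 103)) = -4560/(99*(-16)) = -4560/(-1584) = -4560*(-1/1584) = 95/33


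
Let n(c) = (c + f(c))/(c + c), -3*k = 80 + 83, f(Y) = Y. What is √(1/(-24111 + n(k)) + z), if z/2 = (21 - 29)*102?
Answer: I*√948668731310/24110 ≈ 40.398*I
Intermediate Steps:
k = -163/3 (k = -(80 + 83)/3 = -⅓*163 = -163/3 ≈ -54.333)
n(c) = 1 (n(c) = (c + c)/(c + c) = (2*c)/((2*c)) = (2*c)*(1/(2*c)) = 1)
z = -1632 (z = 2*((21 - 29)*102) = 2*(-8*102) = 2*(-816) = -1632)
√(1/(-24111 + n(k)) + z) = √(1/(-24111 + 1) - 1632) = √(1/(-24110) - 1632) = √(-1/24110 - 1632) = √(-39347521/24110) = I*√948668731310/24110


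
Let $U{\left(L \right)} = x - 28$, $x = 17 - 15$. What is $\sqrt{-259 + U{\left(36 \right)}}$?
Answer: $i \sqrt{285} \approx 16.882 i$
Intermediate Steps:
$x = 2$ ($x = 17 - 15 = 2$)
$U{\left(L \right)} = -26$ ($U{\left(L \right)} = 2 - 28 = -26$)
$\sqrt{-259 + U{\left(36 \right)}} = \sqrt{-259 - 26} = \sqrt{-285} = i \sqrt{285}$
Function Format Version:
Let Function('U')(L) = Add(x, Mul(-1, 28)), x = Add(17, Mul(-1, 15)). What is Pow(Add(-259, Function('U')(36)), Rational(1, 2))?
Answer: Mul(I, Pow(285, Rational(1, 2))) ≈ Mul(16.882, I)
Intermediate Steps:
x = 2 (x = Add(17, -15) = 2)
Function('U')(L) = -26 (Function('U')(L) = Add(2, Mul(-1, 28)) = Add(2, -28) = -26)
Pow(Add(-259, Function('U')(36)), Rational(1, 2)) = Pow(Add(-259, -26), Rational(1, 2)) = Pow(-285, Rational(1, 2)) = Mul(I, Pow(285, Rational(1, 2)))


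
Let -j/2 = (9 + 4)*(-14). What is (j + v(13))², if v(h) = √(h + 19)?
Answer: 132528 + 2912*√2 ≈ 1.3665e+5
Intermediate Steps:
v(h) = √(19 + h)
j = 364 (j = -2*(9 + 4)*(-14) = -26*(-14) = -2*(-182) = 364)
(j + v(13))² = (364 + √(19 + 13))² = (364 + √32)² = (364 + 4*√2)²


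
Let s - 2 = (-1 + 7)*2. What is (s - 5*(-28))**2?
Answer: 23716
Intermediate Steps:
s = 14 (s = 2 + (-1 + 7)*2 = 2 + 6*2 = 2 + 12 = 14)
(s - 5*(-28))**2 = (14 - 5*(-28))**2 = (14 + 140)**2 = 154**2 = 23716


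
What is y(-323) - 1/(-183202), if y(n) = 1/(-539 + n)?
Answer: -45585/39480031 ≈ -0.0011546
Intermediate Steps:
y(-323) - 1/(-183202) = 1/(-539 - 323) - 1/(-183202) = 1/(-862) - 1*(-1/183202) = -1/862 + 1/183202 = -45585/39480031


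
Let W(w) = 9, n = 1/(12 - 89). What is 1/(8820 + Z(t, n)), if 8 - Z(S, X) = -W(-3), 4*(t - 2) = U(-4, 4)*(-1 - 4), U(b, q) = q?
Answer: 1/8837 ≈ 0.00011316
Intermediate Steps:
n = -1/77 (n = 1/(-77) = -1/77 ≈ -0.012987)
t = -3 (t = 2 + (4*(-1 - 4))/4 = 2 + (4*(-5))/4 = 2 + (¼)*(-20) = 2 - 5 = -3)
Z(S, X) = 17 (Z(S, X) = 8 - (-1)*9 = 8 - 1*(-9) = 8 + 9 = 17)
1/(8820 + Z(t, n)) = 1/(8820 + 17) = 1/8837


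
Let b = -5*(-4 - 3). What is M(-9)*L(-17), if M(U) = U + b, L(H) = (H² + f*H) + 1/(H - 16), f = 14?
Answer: 43732/33 ≈ 1325.2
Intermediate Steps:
b = 35 (b = -5*(-7) = 35)
L(H) = H² + 1/(-16 + H) + 14*H (L(H) = (H² + 14*H) + 1/(H - 16) = (H² + 14*H) + 1/(-16 + H) = H² + 1/(-16 + H) + 14*H)
M(U) = 35 + U (M(U) = U + 35 = 35 + U)
M(-9)*L(-17) = (35 - 9)*((1 + (-17)³ - 224*(-17) - 2*(-17)²)/(-16 - 17)) = 26*((1 - 4913 + 3808 - 2*289)/(-33)) = 26*(-(1 - 4913 + 3808 - 578)/33) = 26*(-1/33*(-1682)) = 26*(1682/33) = 43732/33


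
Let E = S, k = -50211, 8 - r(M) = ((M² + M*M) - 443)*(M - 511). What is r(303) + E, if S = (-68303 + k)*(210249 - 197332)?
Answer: -1492744930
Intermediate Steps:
r(M) = 8 - (-511 + M)*(-443 + 2*M²) (r(M) = 8 - ((M² + M*M) - 443)*(M - 511) = 8 - ((M² + M²) - 443)*(-511 + M) = 8 - (2*M² - 443)*(-511 + M) = 8 - (-443 + 2*M²)*(-511 + M) = 8 - (-511 + M)*(-443 + 2*M²))
S = -1530845338 (S = (-68303 - 50211)*(210249 - 197332) = -118514*12917 = -1530845338)
E = -1530845338
r(303) + E = (-226365 - 2*303³ + 443*303 + 1022*303²) - 1530845338 = (-226365 - 2*27818127 + 134229 + 1022*91809) - 1530845338 = (-226365 - 55636254 + 134229 + 93828798) - 1530845338 = 38100408 - 1530845338 = -1492744930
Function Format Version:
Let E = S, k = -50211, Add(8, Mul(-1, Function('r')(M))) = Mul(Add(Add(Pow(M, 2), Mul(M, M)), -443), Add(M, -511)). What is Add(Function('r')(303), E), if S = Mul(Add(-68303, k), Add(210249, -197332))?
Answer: -1492744930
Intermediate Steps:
Function('r')(M) = Add(8, Mul(-1, Add(-511, M), Add(-443, Mul(2, Pow(M, 2))))) (Function('r')(M) = Add(8, Mul(-1, Mul(Add(Add(Pow(M, 2), Mul(M, M)), -443), Add(M, -511)))) = Add(8, Mul(-1, Mul(Add(Add(Pow(M, 2), Pow(M, 2)), -443), Add(-511, M)))) = Add(8, Mul(-1, Mul(Add(Mul(2, Pow(M, 2)), -443), Add(-511, M)))) = Add(8, Mul(-1, Mul(Add(-443, Mul(2, Pow(M, 2))), Add(-511, M)))) = Add(8, Mul(-1, Mul(Add(-511, M), Add(-443, Mul(2, Pow(M, 2)))))) = Add(8, Mul(-1, Add(-511, M), Add(-443, Mul(2, Pow(M, 2))))))
S = -1530845338 (S = Mul(Add(-68303, -50211), Add(210249, -197332)) = Mul(-118514, 12917) = -1530845338)
E = -1530845338
Add(Function('r')(303), E) = Add(Add(-226365, Mul(-2, Pow(303, 3)), Mul(443, 303), Mul(1022, Pow(303, 2))), -1530845338) = Add(Add(-226365, Mul(-2, 27818127), 134229, Mul(1022, 91809)), -1530845338) = Add(Add(-226365, -55636254, 134229, 93828798), -1530845338) = Add(38100408, -1530845338) = -1492744930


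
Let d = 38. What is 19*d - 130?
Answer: 592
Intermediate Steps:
19*d - 130 = 19*38 - 130 = 722 - 130 = 592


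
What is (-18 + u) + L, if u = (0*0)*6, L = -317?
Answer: -335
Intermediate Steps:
u = 0 (u = 0*6 = 0)
(-18 + u) + L = (-18 + 0) - 317 = -18 - 317 = -335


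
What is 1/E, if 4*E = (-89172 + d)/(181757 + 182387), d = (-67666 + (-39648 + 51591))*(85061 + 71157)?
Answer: -728288/4352512393 ≈ -0.00016733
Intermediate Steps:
d = -8704935614 (d = (-67666 + 11943)*156218 = -55723*156218 = -8704935614)
E = -4352512393/728288 (E = ((-89172 - 8704935614)/(181757 + 182387))/4 = (-8705024786/364144)/4 = (-8705024786*1/364144)/4 = (¼)*(-4352512393/182072) = -4352512393/728288 ≈ -5976.4)
1/E = 1/(-4352512393/728288) = -728288/4352512393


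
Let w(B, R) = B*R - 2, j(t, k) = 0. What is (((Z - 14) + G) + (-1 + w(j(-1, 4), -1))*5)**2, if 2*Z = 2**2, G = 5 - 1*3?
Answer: 625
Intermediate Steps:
w(B, R) = -2 + B*R
G = 2 (G = 5 - 3 = 2)
Z = 2 (Z = (1/2)*2**2 = (1/2)*4 = 2)
(((Z - 14) + G) + (-1 + w(j(-1, 4), -1))*5)**2 = (((2 - 14) + 2) + (-1 + (-2 + 0*(-1)))*5)**2 = ((-12 + 2) + (-1 + (-2 + 0))*5)**2 = (-10 + (-1 - 2)*5)**2 = (-10 - 3*5)**2 = (-10 - 15)**2 = (-25)**2 = 625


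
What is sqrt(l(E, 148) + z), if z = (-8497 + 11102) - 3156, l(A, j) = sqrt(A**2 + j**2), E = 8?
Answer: sqrt(-551 + 4*sqrt(1373)) ≈ 20.069*I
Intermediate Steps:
z = -551 (z = 2605 - 3156 = -551)
sqrt(l(E, 148) + z) = sqrt(sqrt(8**2 + 148**2) - 551) = sqrt(sqrt(64 + 21904) - 551) = sqrt(sqrt(21968) - 551) = sqrt(4*sqrt(1373) - 551) = sqrt(-551 + 4*sqrt(1373))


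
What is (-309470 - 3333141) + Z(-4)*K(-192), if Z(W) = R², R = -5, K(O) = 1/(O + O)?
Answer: -1398762649/384 ≈ -3.6426e+6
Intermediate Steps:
K(O) = 1/(2*O)
Z(W) = 25 (Z(W) = (-5)² = 25)
(-309470 - 3333141) + Z(-4)*K(-192) = (-309470 - 3333141) + 25*((½)/(-192)) = -3642611 + 25*((½)*(-1/192)) = -3642611 + 25*(-1/384) = -3642611 - 25/384 = -1398762649/384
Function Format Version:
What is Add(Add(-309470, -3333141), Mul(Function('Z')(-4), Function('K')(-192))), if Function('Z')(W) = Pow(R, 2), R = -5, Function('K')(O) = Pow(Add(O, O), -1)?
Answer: Rational(-1398762649, 384) ≈ -3.6426e+6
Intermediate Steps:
Function('K')(O) = Mul(Rational(1, 2), Pow(O, -1)) (Function('K')(O) = Pow(Mul(2, O), -1) = Mul(Rational(1, 2), Pow(O, -1)))
Function('Z')(W) = 25 (Function('Z')(W) = Pow(-5, 2) = 25)
Add(Add(-309470, -3333141), Mul(Function('Z')(-4), Function('K')(-192))) = Add(Add(-309470, -3333141), Mul(25, Mul(Rational(1, 2), Pow(-192, -1)))) = Add(-3642611, Mul(25, Mul(Rational(1, 2), Rational(-1, 192)))) = Add(-3642611, Mul(25, Rational(-1, 384))) = Add(-3642611, Rational(-25, 384)) = Rational(-1398762649, 384)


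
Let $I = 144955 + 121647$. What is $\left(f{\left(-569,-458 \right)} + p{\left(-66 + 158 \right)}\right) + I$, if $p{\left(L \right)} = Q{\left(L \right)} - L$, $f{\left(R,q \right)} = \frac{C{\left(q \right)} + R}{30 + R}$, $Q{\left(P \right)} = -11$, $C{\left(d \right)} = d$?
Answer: $\frac{143643988}{539} \approx 2.665 \cdot 10^{5}$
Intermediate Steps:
$I = 266602$
$f{\left(R,q \right)} = \frac{R + q}{30 + R}$ ($f{\left(R,q \right)} = \frac{q + R}{30 + R} = \frac{R + q}{30 + R}$)
$p{\left(L \right)} = -11 - L$
$\left(f{\left(-569,-458 \right)} + p{\left(-66 + 158 \right)}\right) + I = \left(\frac{-569 - 458}{30 - 569} - 103\right) + 266602 = \left(\frac{1}{-539} \left(-1027\right) - 103\right) + 266602 = \left(\left(- \frac{1}{539}\right) \left(-1027\right) - 103\right) + 266602 = \left(\frac{1027}{539} - 103\right) + 266602 = - \frac{54490}{539} + 266602 = \frac{143643988}{539}$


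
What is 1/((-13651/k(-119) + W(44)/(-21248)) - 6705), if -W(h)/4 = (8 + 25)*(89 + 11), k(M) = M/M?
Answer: -1328/27031943 ≈ -4.9127e-5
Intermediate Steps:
k(M) = 1
W(h) = -13200 (W(h) = -4*(8 + 25)*(89 + 11) = -132*100 = -4*3300 = -13200)
1/((-13651/k(-119) + W(44)/(-21248)) - 6705) = 1/((-13651/1 - 13200/(-21248)) - 6705) = 1/((-13651*1 - 13200*(-1/21248)) - 6705) = 1/((-13651 + 825/1328) - 6705) = 1/(-18127703/1328 - 6705) = 1/(-27031943/1328) = -1328/27031943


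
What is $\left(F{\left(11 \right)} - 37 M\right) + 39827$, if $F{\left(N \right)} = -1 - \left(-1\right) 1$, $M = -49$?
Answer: $41640$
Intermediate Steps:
$F{\left(N \right)} = 0$ ($F{\left(N \right)} = -1 - -1 = -1 + 1 = 0$)
$\left(F{\left(11 \right)} - 37 M\right) + 39827 = \left(0 - -1813\right) + 39827 = \left(0 + 1813\right) + 39827 = 1813 + 39827 = 41640$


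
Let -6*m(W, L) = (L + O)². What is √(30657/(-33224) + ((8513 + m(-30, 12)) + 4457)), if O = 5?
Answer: √32090721078918/49836 ≈ 113.67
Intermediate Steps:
m(W, L) = -(5 + L)²/6 (m(W, L) = -(L + 5)²/6 = -(5 + L)²/6)
√(30657/(-33224) + ((8513 + m(-30, 12)) + 4457)) = √(30657/(-33224) + ((8513 - (5 + 12)²/6) + 4457)) = √(30657*(-1/33224) + ((8513 - ⅙*17²) + 4457)) = √(-30657/33224 + ((8513 - ⅙*289) + 4457)) = √(-30657/33224 + ((8513 - 289/6) + 4457)) = √(-30657/33224 + (50789/6 + 4457)) = √(-30657/33224 + 77531/6) = √(1287853001/99672) = √32090721078918/49836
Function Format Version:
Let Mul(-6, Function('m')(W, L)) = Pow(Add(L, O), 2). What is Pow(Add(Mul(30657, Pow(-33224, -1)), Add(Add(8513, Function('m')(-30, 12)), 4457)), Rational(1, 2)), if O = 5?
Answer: Mul(Rational(1, 49836), Pow(32090721078918, Rational(1, 2))) ≈ 113.67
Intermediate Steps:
Function('m')(W, L) = Mul(Rational(-1, 6), Pow(Add(5, L), 2)) (Function('m')(W, L) = Mul(Rational(-1, 6), Pow(Add(L, 5), 2)) = Mul(Rational(-1, 6), Pow(Add(5, L), 2)))
Pow(Add(Mul(30657, Pow(-33224, -1)), Add(Add(8513, Function('m')(-30, 12)), 4457)), Rational(1, 2)) = Pow(Add(Mul(30657, Pow(-33224, -1)), Add(Add(8513, Mul(Rational(-1, 6), Pow(Add(5, 12), 2))), 4457)), Rational(1, 2)) = Pow(Add(Mul(30657, Rational(-1, 33224)), Add(Add(8513, Mul(Rational(-1, 6), Pow(17, 2))), 4457)), Rational(1, 2)) = Pow(Add(Rational(-30657, 33224), Add(Add(8513, Mul(Rational(-1, 6), 289)), 4457)), Rational(1, 2)) = Pow(Add(Rational(-30657, 33224), Add(Add(8513, Rational(-289, 6)), 4457)), Rational(1, 2)) = Pow(Add(Rational(-30657, 33224), Add(Rational(50789, 6), 4457)), Rational(1, 2)) = Pow(Add(Rational(-30657, 33224), Rational(77531, 6)), Rational(1, 2)) = Pow(Rational(1287853001, 99672), Rational(1, 2)) = Mul(Rational(1, 49836), Pow(32090721078918, Rational(1, 2)))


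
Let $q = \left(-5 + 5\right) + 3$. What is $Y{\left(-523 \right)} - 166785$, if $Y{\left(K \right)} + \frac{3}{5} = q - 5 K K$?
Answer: $- \frac{7672138}{5} \approx -1.5344 \cdot 10^{6}$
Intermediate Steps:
$q = 3$ ($q = 0 + 3 = 3$)
$Y{\left(K \right)} = \frac{12}{5} - 5 K^{2}$ ($Y{\left(K \right)} = - \frac{3}{5} - \left(-3 + 5 K K\right) = - \frac{3}{5} - \left(-3 + 5 K^{2}\right) = \frac{12}{5} - 5 K^{2}$)
$Y{\left(-523 \right)} - 166785 = \left(\frac{12}{5} - 5 \left(-523\right)^{2}\right) - 166785 = \left(\frac{12}{5} - 1367645\right) - 166785 = - \frac{6838213}{5} - 166785 = - \frac{7672138}{5}$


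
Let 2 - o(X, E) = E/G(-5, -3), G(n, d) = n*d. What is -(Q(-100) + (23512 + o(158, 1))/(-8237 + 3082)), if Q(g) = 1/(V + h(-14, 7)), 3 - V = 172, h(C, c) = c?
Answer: 19072061/4175550 ≈ 4.5676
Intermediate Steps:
G(n, d) = d*n
o(X, E) = 2 - E/15 (o(X, E) = 2 - E/((-3*(-5))) = 2 - E/15)
V = -169 (V = 3 - 1*172 = 3 - 172 = -169)
Q(g) = -1/162 (Q(g) = 1/(-169 + 7) = 1/(-162) = -1/162)
-(Q(-100) + (23512 + o(158, 1))/(-8237 + 3082)) = -(-1/162 + (23512 + (2 - 1/15*1))/(-8237 + 3082)) = -(-1/162 + (23512 + (2 - 1/15))/(-5155)) = -(-1/162 + (23512 + 29/15)*(-1/5155)) = -(-1/162 + (352709/15)*(-1/5155)) = -(-1/162 - 352709/77325) = -1*(-19072061/4175550) = 19072061/4175550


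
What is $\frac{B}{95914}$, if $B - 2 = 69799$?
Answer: $\frac{69801}{95914} \approx 0.72775$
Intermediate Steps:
$B = 69801$ ($B = 2 + 69799 = 69801$)
$\frac{B}{95914} = \frac{69801}{95914}$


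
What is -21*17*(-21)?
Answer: 7497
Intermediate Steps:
-21*17*(-21) = -357*(-21) = 7497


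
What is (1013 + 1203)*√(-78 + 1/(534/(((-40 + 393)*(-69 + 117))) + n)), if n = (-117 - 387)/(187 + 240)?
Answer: 2216*I*√18277420006/15223 ≈ 19680.0*I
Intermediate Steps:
n = -72/61 (n = -504/427 = -504*1/427 = -72/61 ≈ -1.1803)
(1013 + 1203)*√(-78 + 1/(534/(((-40 + 393)*(-69 + 117))) + n)) = (1013 + 1203)*√(-78 + 1/(534/(((-40 + 393)*(-69 + 117))) - 72/61)) = 2216*√(-78 + 1/(534/((353*48)) - 72/61)) = 2216*√(-78 + 1/(534/16944 - 72/61)) = 2216*√(-78 + 1/(534*(1/16944) - 72/61)) = 2216*√(-78 + 1/(89/2824 - 72/61)) = 2216*√(-78 + 1/(-197899/172264)) = 2216*√(-78 - 172264/197899) = 2216*√(-15608386/197899) = 2216*(I*√18277420006/15223) = 2216*I*√18277420006/15223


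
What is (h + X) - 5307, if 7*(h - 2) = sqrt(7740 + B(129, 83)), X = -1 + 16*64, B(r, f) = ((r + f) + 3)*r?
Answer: -4282 + 5*sqrt(1419)/7 ≈ -4255.1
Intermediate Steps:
B(r, f) = r*(3 + f + r) (B(r, f) = ((f + r) + 3)*r = (3 + f + r)*r = r*(3 + f + r))
X = 1023 (X = -1 + 1024 = 1023)
h = 2 + 5*sqrt(1419)/7 (h = 2 + sqrt(7740 + 129*(3 + 83 + 129))/7 = 2 + sqrt(7740 + 129*215)/7 = 2 + sqrt(7740 + 27735)/7 = 2 + sqrt(35475)/7 = 2 + (5*sqrt(1419))/7 = 2 + 5*sqrt(1419)/7 ≈ 28.907)
(h + X) - 5307 = ((2 + 5*sqrt(1419)/7) + 1023) - 5307 = (1025 + 5*sqrt(1419)/7) - 5307 = -4282 + 5*sqrt(1419)/7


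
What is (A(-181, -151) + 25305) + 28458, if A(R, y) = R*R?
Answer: 86524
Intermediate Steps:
A(R, y) = R²
(A(-181, -151) + 25305) + 28458 = ((-181)² + 25305) + 28458 = (32761 + 25305) + 28458 = 58066 + 28458 = 86524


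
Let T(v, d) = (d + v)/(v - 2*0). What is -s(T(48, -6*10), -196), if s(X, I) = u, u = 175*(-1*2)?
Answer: 350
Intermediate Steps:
T(v, d) = (d + v)/v (T(v, d) = (d + v)/(v + 0) = (d + v)/v)
u = -350 (u = 175*(-2) = -350)
s(X, I) = -350
-s(T(48, -6*10), -196) = -1*(-350) = 350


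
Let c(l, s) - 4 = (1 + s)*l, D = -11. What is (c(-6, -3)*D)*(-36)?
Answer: 6336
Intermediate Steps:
c(l, s) = 4 + l*(1 + s) (c(l, s) = 4 + (1 + s)*l = 4 + l*(1 + s))
(c(-6, -3)*D)*(-36) = ((4 - 6 - 6*(-3))*(-11))*(-36) = ((4 - 6 + 18)*(-11))*(-36) = (16*(-11))*(-36) = -176*(-36) = 6336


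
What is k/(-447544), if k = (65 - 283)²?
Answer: -11881/111886 ≈ -0.10619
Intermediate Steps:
k = 47524 (k = (-218)² = 47524)
k/(-447544) = 47524/(-447544) = 47524*(-1/447544) = -11881/111886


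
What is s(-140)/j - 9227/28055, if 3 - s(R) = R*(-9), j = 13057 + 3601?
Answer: -188968501/467340190 ≈ -0.40435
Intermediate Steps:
j = 16658
s(R) = 3 + 9*R (s(R) = 3 - R*(-9) = 3 - (-9)*R = 3 + 9*R)
s(-140)/j - 9227/28055 = (3 + 9*(-140))/16658 - 9227/28055 = (3 - 1260)*(1/16658) - 9227*1/28055 = -1257*1/16658 - 9227/28055 = -1257/16658 - 9227/28055 = -188968501/467340190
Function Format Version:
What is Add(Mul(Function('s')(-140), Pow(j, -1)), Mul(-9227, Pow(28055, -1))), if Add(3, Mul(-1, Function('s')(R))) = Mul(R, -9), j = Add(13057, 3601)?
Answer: Rational(-188968501, 467340190) ≈ -0.40435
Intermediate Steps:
j = 16658
Function('s')(R) = Add(3, Mul(9, R)) (Function('s')(R) = Add(3, Mul(-1, Mul(R, -9))) = Add(3, Mul(-1, Mul(-9, R))) = Add(3, Mul(9, R)))
Add(Mul(Function('s')(-140), Pow(j, -1)), Mul(-9227, Pow(28055, -1))) = Add(Mul(Add(3, Mul(9, -140)), Pow(16658, -1)), Mul(-9227, Pow(28055, -1))) = Add(Mul(Add(3, -1260), Rational(1, 16658)), Mul(-9227, Rational(1, 28055))) = Add(Mul(-1257, Rational(1, 16658)), Rational(-9227, 28055)) = Add(Rational(-1257, 16658), Rational(-9227, 28055)) = Rational(-188968501, 467340190)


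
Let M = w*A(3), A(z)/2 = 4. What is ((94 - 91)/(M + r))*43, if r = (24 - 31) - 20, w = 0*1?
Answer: -43/9 ≈ -4.7778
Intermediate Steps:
A(z) = 8 (A(z) = 2*4 = 8)
w = 0
r = -27 (r = -7 - 20 = -27)
M = 0 (M = 0*8 = 0)
((94 - 91)/(M + r))*43 = ((94 - 91)/(0 - 27))*43 = (3/(-27))*43 = (3*(-1/27))*43 = -⅑*43 = -43/9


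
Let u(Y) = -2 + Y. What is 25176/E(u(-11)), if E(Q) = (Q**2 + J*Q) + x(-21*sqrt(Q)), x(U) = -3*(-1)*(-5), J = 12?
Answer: -12588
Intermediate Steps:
x(U) = -15 (x(U) = 3*(-5) = -15)
E(Q) = -15 + Q**2 + 12*Q (E(Q) = (Q**2 + 12*Q) - 15 = -15 + Q**2 + 12*Q)
25176/E(u(-11)) = 25176/(-15 + (-2 - 11)**2 + 12*(-2 - 11)) = 25176/(-15 + (-13)**2 + 12*(-13)) = 25176/(-15 + 169 - 156) = 25176/(-2) = 25176*(-1/2) = -12588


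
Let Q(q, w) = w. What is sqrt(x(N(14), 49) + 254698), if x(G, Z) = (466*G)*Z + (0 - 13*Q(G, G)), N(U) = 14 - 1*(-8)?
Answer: 2*sqrt(189190) ≈ 869.92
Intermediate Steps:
N(U) = 22 (N(U) = 14 + 8 = 22)
x(G, Z) = -13*G + 466*G*Z (x(G, Z) = (466*G)*Z + (0 - 13*G) = 466*G*Z - 13*G = -13*G + 466*G*Z)
sqrt(x(N(14), 49) + 254698) = sqrt(22*(-13 + 466*49) + 254698) = sqrt(22*(-13 + 22834) + 254698) = sqrt(22*22821 + 254698) = sqrt(502062 + 254698) = sqrt(756760) = 2*sqrt(189190)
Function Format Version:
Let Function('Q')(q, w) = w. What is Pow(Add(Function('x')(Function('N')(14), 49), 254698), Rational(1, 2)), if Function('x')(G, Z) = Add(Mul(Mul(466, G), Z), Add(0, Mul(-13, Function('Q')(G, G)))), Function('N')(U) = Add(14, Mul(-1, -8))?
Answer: Mul(2, Pow(189190, Rational(1, 2))) ≈ 869.92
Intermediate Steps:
Function('N')(U) = 22 (Function('N')(U) = Add(14, 8) = 22)
Function('x')(G, Z) = Add(Mul(-13, G), Mul(466, G, Z)) (Function('x')(G, Z) = Add(Mul(Mul(466, G), Z), Add(0, Mul(-13, G))) = Add(Mul(466, G, Z), Mul(-13, G)) = Add(Mul(-13, G), Mul(466, G, Z)))
Pow(Add(Function('x')(Function('N')(14), 49), 254698), Rational(1, 2)) = Pow(Add(Mul(22, Add(-13, Mul(466, 49))), 254698), Rational(1, 2)) = Pow(Add(Mul(22, Add(-13, 22834)), 254698), Rational(1, 2)) = Pow(Add(Mul(22, 22821), 254698), Rational(1, 2)) = Pow(Add(502062, 254698), Rational(1, 2)) = Pow(756760, Rational(1, 2)) = Mul(2, Pow(189190, Rational(1, 2)))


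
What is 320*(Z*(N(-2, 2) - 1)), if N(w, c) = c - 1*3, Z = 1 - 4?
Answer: 1920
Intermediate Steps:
Z = -3
N(w, c) = -3 + c (N(w, c) = c - 3 = -3 + c)
320*(Z*(N(-2, 2) - 1)) = 320*(-3*((-3 + 2) - 1)) = 320*(-3*(-1 - 1)) = 320*(-3*(-2)) = 320*6 = 1920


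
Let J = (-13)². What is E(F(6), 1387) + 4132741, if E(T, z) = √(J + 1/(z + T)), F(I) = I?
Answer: 4132741 + √327937274/1393 ≈ 4.1328e+6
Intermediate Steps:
J = 169
E(T, z) = √(169 + 1/(T + z)) (E(T, z) = √(169 + 1/(z + T)) = √(169 + 1/(T + z)))
E(F(6), 1387) + 4132741 = √((1 + 169*6 + 169*1387)/(6 + 1387)) + 4132741 = √((1 + 1014 + 234403)/1393) + 4132741 = √((1/1393)*235418) + 4132741 = √(235418/1393) + 4132741 = √327937274/1393 + 4132741 = 4132741 + √327937274/1393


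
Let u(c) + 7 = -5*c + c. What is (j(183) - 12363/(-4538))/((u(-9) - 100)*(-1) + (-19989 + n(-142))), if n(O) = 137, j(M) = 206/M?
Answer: -3197257/16427210574 ≈ -0.00019463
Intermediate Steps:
u(c) = -7 - 4*c (u(c) = -7 + (-5*c + c) = -7 - 4*c)
(j(183) - 12363/(-4538))/((u(-9) - 100)*(-1) + (-19989 + n(-142))) = (206/183 - 12363/(-4538))/(((-7 - 4*(-9)) - 100)*(-1) + (-19989 + 137)) = (206*(1/183) - 12363*(-1/4538))/(((-7 + 36) - 100)*(-1) - 19852) = (206/183 + 12363/4538)/((29 - 100)*(-1) - 19852) = 3197257/(830454*(-71*(-1) - 19852)) = 3197257/(830454*(71 - 19852)) = (3197257/830454)/(-19781) = (3197257/830454)*(-1/19781) = -3197257/16427210574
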